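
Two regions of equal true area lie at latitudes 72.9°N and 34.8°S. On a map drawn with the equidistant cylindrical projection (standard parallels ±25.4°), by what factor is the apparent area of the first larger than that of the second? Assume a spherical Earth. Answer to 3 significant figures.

2.79

The equidistant cylindrical projection with φ₀ = 25.4° has h = 1 (meridians true) and k = cos φ₀ / cos φ along parallels.
Areal scale at 72.9°: h·k = 1.000 × 3.072 = 3.072.
Areal scale at 34.8°: h·k = 1.000 × 1.100 = 1.100.
Ratio = 3.072/1.100 ≈ 2.79.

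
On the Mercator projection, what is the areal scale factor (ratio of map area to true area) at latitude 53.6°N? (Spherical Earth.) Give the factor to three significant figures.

2.84

The Mercator projection is conformal; its linear scale factor is the same in every direction and equals sec φ = 1/cos φ.
Areal scale = k² = sec²φ = 1/cos²(53.6°) = 1/0.5934² = 2.840.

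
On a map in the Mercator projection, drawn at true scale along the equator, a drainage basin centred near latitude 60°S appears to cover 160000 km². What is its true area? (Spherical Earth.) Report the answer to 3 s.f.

The Mercator projection is conformal; its linear scale factor is the same in every direction and equals sec φ = 1/cos φ.
Areal scale = k² = sec²φ = 1/cos²(60°) = 1/0.5000² = 4.000.
True area = apparent / (areal scale) = 160000 / 4.000 ≈ 40000 km².

40000 km²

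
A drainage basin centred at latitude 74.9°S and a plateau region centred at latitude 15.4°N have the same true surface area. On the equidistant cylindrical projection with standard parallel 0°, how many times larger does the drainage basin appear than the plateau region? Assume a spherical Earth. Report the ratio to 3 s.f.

3.70

In the plate carrée (x = Rλ, y = Rφ), meridians are true-scale (h = 1) and parallels are stretched by k = sec φ.
Areal scale at 74.9°: h·k = 1.000 × 3.839 = 3.839.
Areal scale at 15.4°: h·k = 1.000 × 1.037 = 1.037.
Ratio = 3.839/1.037 ≈ 3.70.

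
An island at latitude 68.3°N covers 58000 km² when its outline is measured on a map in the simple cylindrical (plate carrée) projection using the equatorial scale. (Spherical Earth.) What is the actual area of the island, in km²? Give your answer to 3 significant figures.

Plate carrée maps x = Rλ, y = Rφ. The meridian scale is h = 1 and the parallel scale is k = 1/cos φ = sec φ.
Areal scale = h·k = 1 × sec φ; at 68.3°, h = 1.000, k = 2.705, so h·k = 2.705.
True area = apparent / (areal scale) = 58000 / 2.705 ≈ 21400 km².

21400 km²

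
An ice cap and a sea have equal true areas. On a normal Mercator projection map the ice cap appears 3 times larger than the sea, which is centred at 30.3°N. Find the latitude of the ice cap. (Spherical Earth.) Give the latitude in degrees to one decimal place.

On Mercator, (apparent₁)/(apparent₂) = sec²φ₁ / sec²φ₂ when true areas are equal.
cos²φ₂ / cos²φ₁ = 3  ⇒  cos φ₁ = cos 30.3° / √3 = 0.8634/1.732 = 0.4985.
φ₁ = arccos(0.4985) ≈ 60.1°.

60.1°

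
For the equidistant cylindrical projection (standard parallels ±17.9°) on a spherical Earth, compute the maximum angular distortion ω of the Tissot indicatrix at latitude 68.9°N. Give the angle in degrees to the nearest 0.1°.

53.6°

The equidistant cylindrical projection with φ₀ = 17.9° has h = 1 (meridians true) and k = cos φ₀ / cos φ along parallels.
At 68.9°: h = 1.000, k = 2.643; principal scales a = 2.643, b = 1.000.
sin(ω/2) = (a − b)/(a + b) = 1.643/3.643 = 0.4511, so ω = 2 arcsin(0.4511) ≈ 53.6°.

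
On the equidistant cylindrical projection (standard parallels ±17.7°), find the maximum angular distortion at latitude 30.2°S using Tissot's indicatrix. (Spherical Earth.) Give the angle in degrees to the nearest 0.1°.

5.6°

In the equirectangular projection with standard parallel φ₀ = 17.7° (x = Rλ cos φ₀, y = Rφ), meridians are true-scale (h = 1) and the parallel scale is k = cos φ₀ / cos φ.
At 30.2°: h = 1.000, k = 1.102; principal scales a = 1.102, b = 1.000.
sin(ω/2) = (a − b)/(a + b) = 0.1023/2.102 = 0.04865, so ω = 2 arcsin(0.04865) ≈ 5.6°.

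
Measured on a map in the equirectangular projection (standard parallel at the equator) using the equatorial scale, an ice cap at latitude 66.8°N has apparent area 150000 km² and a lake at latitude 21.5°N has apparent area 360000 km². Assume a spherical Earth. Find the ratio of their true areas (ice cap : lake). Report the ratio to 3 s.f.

0.176

On the plate carrée, areal scale = h·k = 1 × sec φ, so true area = apparent × cos φ.
True area of ice cap: 150000 × cos(66.8°) = 150000 × 0.3939 = 59090 km².
True area of lake: 360000 × cos(21.5°) = 360000 × 0.9304 = 335000 km².
Ratio = 59090 / 335000 ≈ 0.176.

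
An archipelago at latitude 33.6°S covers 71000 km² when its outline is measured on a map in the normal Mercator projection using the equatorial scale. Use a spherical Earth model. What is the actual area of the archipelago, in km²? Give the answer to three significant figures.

For Mercator, h = k = sec φ (a conformal cylindrical projection has a single point scale, 1/cos φ).
Areal scale = k² = sec²φ = 1/cos²(33.6°) = 1/0.8329² = 1.441.
True area = apparent / (areal scale) = 71000 / 1.441 ≈ 49300 km².

49300 km²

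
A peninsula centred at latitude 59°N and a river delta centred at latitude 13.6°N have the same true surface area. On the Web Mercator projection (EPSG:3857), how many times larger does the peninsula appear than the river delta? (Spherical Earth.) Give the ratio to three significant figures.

On Mercator, area is exaggerated by sec²φ = 1/cos²φ.
At 59°: sec²(59°) = 1/0.5150² = 3.770.
At 13.6°: sec²(13.6°) = 1/0.9720² = 1.059.
Ratio = 3.770/1.059 = cos²(13.6°)/cos²(59°) ≈ 3.56.

3.56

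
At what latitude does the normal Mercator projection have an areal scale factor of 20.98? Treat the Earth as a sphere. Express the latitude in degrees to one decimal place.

Mercator areal scale is sec²φ.
sec²φ = 20.98  ⇒  cos²φ = 0.04766  ⇒  cos φ = 0.2183.
φ = arccos(0.2183) ≈ 77.4°.

77.4°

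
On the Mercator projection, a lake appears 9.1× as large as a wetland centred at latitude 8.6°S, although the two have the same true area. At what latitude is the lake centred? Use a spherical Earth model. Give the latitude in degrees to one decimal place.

70.9°

Mercator areal scale is sec²φ, so apparent-area ratio = sec²φ₁ / sec²φ₂ = cos²φ₂ / cos²φ₁.
cos²φ₂ / cos²φ₁ = 9.1  ⇒  cos φ₁ = cos 8.6° / √9.1 = 0.9888/3.017 = 0.3278.
φ₁ = arccos(0.3278) ≈ 70.9°.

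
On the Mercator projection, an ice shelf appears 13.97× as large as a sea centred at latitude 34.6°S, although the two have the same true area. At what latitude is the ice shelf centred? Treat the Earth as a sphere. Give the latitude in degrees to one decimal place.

On Mercator, (apparent₁)/(apparent₂) = sec²φ₁ / sec²φ₂ when true areas are equal.
cos²φ₂ / cos²φ₁ = 13.97  ⇒  cos φ₁ = cos 34.6° / √13.97 = 0.8231/3.738 = 0.2202.
φ₁ = arccos(0.2202) ≈ 77.3°.

77.3°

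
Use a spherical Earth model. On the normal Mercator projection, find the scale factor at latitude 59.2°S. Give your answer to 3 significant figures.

1.95

For Mercator, h = k = sec φ (a conformal cylindrical projection has a single point scale, 1/cos φ).
k = 1/cos 59.2° = 1/0.5120 = 1.953.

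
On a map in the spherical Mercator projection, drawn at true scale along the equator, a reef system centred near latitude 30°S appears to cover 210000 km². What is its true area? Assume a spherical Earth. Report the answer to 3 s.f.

Mercator is conformal, so the point scale is isotropic: h = k = sec φ = 1/cos φ.
Areal scale = k² = sec²φ = 1/cos²(30°) = 1/0.8660² = 1.333.
True area = apparent / (areal scale) = 210000 / 1.333 ≈ 158000 km².

158000 km²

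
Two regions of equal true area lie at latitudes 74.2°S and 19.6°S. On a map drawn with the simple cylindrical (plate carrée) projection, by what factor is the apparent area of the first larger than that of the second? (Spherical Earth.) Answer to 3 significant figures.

3.46

Plate carrée maps x = Rλ, y = Rφ. The meridian scale is h = 1 and the parallel scale is k = 1/cos φ = sec φ.
Areal scale at 74.2°: h·k = 1.000 × 3.673 = 3.673.
Areal scale at 19.6°: h·k = 1.000 × 1.062 = 1.062.
Ratio = 3.673/1.062 ≈ 3.46.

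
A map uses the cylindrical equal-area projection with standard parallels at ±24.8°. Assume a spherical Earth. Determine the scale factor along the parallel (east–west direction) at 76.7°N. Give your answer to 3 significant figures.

For cylindrical equal-area with standard parallel φ₀, h = cos φ / cos φ₀ and k = cos φ₀ / cos φ, so h·k = 1.
k = cos 24.8° / cos 76.7° = 0.9078/0.2300 = 3.946.

3.95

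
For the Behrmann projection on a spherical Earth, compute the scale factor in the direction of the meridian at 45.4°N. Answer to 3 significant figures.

0.811

The Behrmann projection is cylindrical equal-area with φ₀ = 30°. Cylindrical equal-area (φ₀ = 30°): h = cos φ / cos 30° along meridians, k = cos 30° / cos φ along parallels; h·k = 1.
h = cos 45.4° / cos 30° = 0.7022/0.8660 = 0.8108.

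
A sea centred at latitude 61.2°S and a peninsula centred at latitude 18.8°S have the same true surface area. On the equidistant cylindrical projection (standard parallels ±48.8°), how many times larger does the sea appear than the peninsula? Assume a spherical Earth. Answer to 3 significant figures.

1.97

The equidistant cylindrical projection with φ₀ = 48.8° has h = 1 (meridians true) and k = cos φ₀ / cos φ along parallels.
Areal scale at 61.2°: h·k = 1.000 × 1.367 = 1.367.
Areal scale at 18.8°: h·k = 1.000 × 0.6958 = 0.6958.
Ratio = 1.367/0.6958 ≈ 1.97.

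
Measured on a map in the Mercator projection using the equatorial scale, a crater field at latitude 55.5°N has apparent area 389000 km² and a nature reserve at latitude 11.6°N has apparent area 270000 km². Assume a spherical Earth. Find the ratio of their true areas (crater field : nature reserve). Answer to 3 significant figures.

0.482

Since Mercator area scale is 1/cos²φ, the true area equals the apparent area multiplied by cos²φ.
True area of crater field: 389000 × cos²(55.5°) = 389000 × 0.3208 = 124800 km².
True area of nature reserve: 270000 × cos²(11.6°) = 270000 × 0.9596 = 259100 km².
Ratio = 124800 / 259100 ≈ 0.482.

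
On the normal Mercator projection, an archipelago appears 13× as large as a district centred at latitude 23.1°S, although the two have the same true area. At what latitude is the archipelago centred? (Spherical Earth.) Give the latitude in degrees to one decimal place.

Mercator areal scale is sec²φ, so apparent-area ratio = sec²φ₁ / sec²φ₂ = cos²φ₂ / cos²φ₁.
cos²φ₂ / cos²φ₁ = 13  ⇒  cos φ₁ = cos 23.1° / √13 = 0.9198/3.606 = 0.2551.
φ₁ = arccos(0.2551) ≈ 75.2°.

75.2°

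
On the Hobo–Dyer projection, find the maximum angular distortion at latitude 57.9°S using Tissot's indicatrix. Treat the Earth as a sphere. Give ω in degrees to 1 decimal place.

The Hobo–Dyer projection is cylindrical equal-area with φ₀ = 37.5°. For cylindrical equal-area with standard parallel φ₀, h = cos φ / cos φ₀ and k = cos φ₀ / cos φ, so h·k = 1.
At 57.9°: h = 0.6698, k = 1.493; principal scales a = 1.493, b = 0.6698.
sin(ω/2) = (a − b)/(a + b) = 0.8231/2.163 = 0.3806, so ω = 2 arcsin(0.3806) ≈ 44.7°.

44.7°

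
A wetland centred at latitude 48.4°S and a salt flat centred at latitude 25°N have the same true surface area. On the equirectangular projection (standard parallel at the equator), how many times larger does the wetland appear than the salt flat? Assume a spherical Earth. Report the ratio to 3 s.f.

1.37

For the equirectangular projection with φ₀ = 0 (plate carrée), h = 1 along meridians and k = sec φ along parallels.
Areal scale at 48.4°: h·k = 1.000 × 1.506 = 1.506.
Areal scale at 25°: h·k = 1.000 × 1.103 = 1.103.
Ratio = 1.506/1.103 ≈ 1.37.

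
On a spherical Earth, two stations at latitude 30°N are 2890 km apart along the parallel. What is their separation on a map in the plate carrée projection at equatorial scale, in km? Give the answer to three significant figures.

3340 km

For the equirectangular projection with φ₀ = 0 (plate carrée), h = 1 along meridians and k = sec φ along parallels.
Along the parallel, k = sec 30° = 1/0.8660 = 1.155.
Map distance = 2890 × 1.155 ≈ 3340 km.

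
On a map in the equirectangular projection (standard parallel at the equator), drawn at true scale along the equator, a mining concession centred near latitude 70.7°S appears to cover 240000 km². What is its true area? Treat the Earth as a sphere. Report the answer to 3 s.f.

For the equirectangular projection with φ₀ = 0 (plate carrée), h = 1 along meridians and k = sec φ along parallels.
Areal scale = h·k = 1 × sec φ; at 70.7°, h = 1.000, k = 3.026, so h·k = 3.026.
True area = apparent / (areal scale) = 240000 / 3.026 ≈ 79300 km².

79300 km²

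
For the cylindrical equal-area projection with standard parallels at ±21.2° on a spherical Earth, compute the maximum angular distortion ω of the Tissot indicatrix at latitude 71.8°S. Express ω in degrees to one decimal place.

105.9°

For cylindrical equal-area with standard parallel φ₀, h = cos φ / cos φ₀ and k = cos φ₀ / cos φ, so h·k = 1.
At 71.8°: h = 0.3350, k = 2.985; principal scales a = 2.985, b = 0.3350.
sin(ω/2) = (a − b)/(a + b) = 2.650/3.320 = 0.7982, so ω = 2 arcsin(0.7982) ≈ 105.9°.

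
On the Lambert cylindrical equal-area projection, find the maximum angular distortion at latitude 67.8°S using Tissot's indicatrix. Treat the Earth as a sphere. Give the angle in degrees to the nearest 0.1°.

97.2°

The Lambert cylindrical equal-area projection is the cylindrical equal-area projection with its standard parallel at the equator (φ₀ = 0). A cylindrical equal-area projection with standard parallel φ₀ has meridian scale h = cos φ / cos φ₀ and parallel scale k = cos φ₀ / cos φ (so areas are preserved, h·k = 1).
At 67.8°: h = 0.3778, k = 2.647; principal scales a = 2.647, b = 0.3778.
sin(ω/2) = (a − b)/(a + b) = 2.269/3.024 = 0.7501, so ω = 2 arcsin(0.7501) ≈ 97.2°.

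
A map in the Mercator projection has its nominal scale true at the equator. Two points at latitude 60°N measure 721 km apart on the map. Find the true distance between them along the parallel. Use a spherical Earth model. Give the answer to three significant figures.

361 km

Mercator is conformal, so the point scale is isotropic: h = k = sec φ = 1/cos φ.
Along the parallel at 60°, map distances are exaggerated by k = sec 60° = 2.000.
True distance = 721 / 2.000 = 721 × cos 60° ≈ 361 km.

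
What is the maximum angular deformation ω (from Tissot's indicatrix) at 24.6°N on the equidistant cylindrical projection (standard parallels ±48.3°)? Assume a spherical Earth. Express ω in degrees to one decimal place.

In the equirectangular projection with standard parallel φ₀ = 48.3° (x = Rλ cos φ₀, y = Rφ), meridians are true-scale (h = 1) and the parallel scale is k = cos φ₀ / cos φ.
At 24.6°: h = 1.000, k = 0.7316; principal scales a = 1.000, b = 0.7316.
sin(ω/2) = (a − b)/(a + b) = 0.2684/1.732 = 0.1550, so ω = 2 arcsin(0.1550) ≈ 17.8°.

17.8°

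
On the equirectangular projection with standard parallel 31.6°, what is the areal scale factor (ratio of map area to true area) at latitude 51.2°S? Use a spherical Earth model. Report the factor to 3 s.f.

With standard parallel φ₀ = 31.6°, the equirectangular projection gives x = Rλ cos φ₀, y = Rφ, so h = 1 and k = cos 31.6° / cos φ.
Areal scale = h·k = 1 × cos φ₀ / cos φ; at 51.2°, h = 1.000, k = 1.359, so h·k = 1.359.

1.36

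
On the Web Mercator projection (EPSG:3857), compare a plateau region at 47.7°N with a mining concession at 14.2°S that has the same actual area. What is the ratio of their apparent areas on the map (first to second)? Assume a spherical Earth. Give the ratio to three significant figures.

Mercator areal scale is sec²φ.
At 47.7°: sec²(47.7°) = 1/0.6730² = 2.208.
At 14.2°: sec²(14.2°) = 1/0.9694² = 1.064.
Ratio = 2.208/1.064 = cos²(14.2°)/cos²(47.7°) ≈ 2.07.

2.07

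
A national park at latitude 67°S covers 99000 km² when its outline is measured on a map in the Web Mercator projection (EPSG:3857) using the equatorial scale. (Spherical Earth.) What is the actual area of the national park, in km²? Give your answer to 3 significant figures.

Mercator is conformal, so the point scale is isotropic: h = k = sec φ = 1/cos φ.
Areal scale = k² = sec²φ = 1/cos²(67°) = 1/0.3907² = 6.550.
True area = apparent / (areal scale) = 99000 / 6.550 ≈ 15100 km².

15100 km²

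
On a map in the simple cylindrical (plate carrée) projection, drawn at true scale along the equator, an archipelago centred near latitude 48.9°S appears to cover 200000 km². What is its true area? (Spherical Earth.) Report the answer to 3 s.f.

131000 km²

In the plate carrée (x = Rλ, y = Rφ), meridians are true-scale (h = 1) and parallels are stretched by k = sec φ.
Areal scale = h·k = 1 × sec φ; at 48.9°, h = 1.000, k = 1.521, so h·k = 1.521.
True area = apparent / (areal scale) = 200000 / 1.521 ≈ 131000 km².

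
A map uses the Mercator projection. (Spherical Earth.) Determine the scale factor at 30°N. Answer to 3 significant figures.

The Mercator projection is conformal; its linear scale factor is the same in every direction and equals sec φ = 1/cos φ.
k = 1/cos 30° = 1/0.8660 = 1.155.

1.15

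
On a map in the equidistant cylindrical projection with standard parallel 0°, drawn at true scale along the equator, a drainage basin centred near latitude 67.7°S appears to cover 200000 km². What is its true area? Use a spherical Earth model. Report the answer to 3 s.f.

75900 km²

In the plate carrée (x = Rλ, y = Rφ), meridians are true-scale (h = 1) and parallels are stretched by k = sec φ.
Areal scale = h·k = 1 × sec φ; at 67.7°, h = 1.000, k = 2.635, so h·k = 2.635.
True area = apparent / (areal scale) = 200000 / 2.635 ≈ 75900 km².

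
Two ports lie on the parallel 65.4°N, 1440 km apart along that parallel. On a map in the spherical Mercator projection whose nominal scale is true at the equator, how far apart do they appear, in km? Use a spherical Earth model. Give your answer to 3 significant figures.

3460 km

The Mercator projection is conformal; its linear scale factor is the same in every direction and equals sec φ = 1/cos φ.
Along the parallel, k = sec 65.4° = 1/0.4163 = 2.402.
Map distance = 1440 × 2.402 ≈ 3460 km.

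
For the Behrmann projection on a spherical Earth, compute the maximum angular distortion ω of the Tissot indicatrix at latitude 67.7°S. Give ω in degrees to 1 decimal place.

85.4°

The Behrmann projection is cylindrical equal-area with φ₀ = 30°. For cylindrical equal-area with standard parallel φ₀, h = cos φ / cos φ₀ and k = cos φ₀ / cos φ, so h·k = 1.
At 67.7°: h = 0.4382, k = 2.282; principal scales a = 2.282, b = 0.4382.
sin(ω/2) = (a − b)/(a + b) = 1.844/2.720 = 0.6779, so ω = 2 arcsin(0.6779) ≈ 85.4°.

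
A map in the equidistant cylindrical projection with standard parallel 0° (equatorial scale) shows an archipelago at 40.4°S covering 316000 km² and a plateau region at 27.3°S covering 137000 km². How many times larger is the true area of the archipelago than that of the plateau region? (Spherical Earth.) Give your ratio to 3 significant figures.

Plate carrée has h = 1 and k = sec φ, giving areal scale sec φ; true area = (apparent area) · cos φ.
True area of archipelago: 316000 × cos(40.4°) = 316000 × 0.7615 = 240600 km².
True area of plateau region: 137000 × cos(27.3°) = 137000 × 0.8886 = 121700 km².
Ratio = 240600 / 121700 ≈ 1.98.

1.98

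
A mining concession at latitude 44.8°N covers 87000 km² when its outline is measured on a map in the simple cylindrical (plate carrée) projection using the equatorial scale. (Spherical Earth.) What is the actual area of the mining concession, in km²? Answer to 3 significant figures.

Plate carrée maps x = Rλ, y = Rφ. The meridian scale is h = 1 and the parallel scale is k = 1/cos φ = sec φ.
Areal scale = h·k = 1 × sec φ; at 44.8°, h = 1.000, k = 1.409, so h·k = 1.409.
True area = apparent / (areal scale) = 87000 / 1.409 ≈ 61700 km².

61700 km²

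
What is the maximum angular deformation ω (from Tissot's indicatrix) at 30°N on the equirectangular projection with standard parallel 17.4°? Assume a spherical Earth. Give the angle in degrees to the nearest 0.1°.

5.6°

The equidistant cylindrical projection with φ₀ = 17.4° has h = 1 (meridians true) and k = cos φ₀ / cos φ along parallels.
At 30°: h = 1.000, k = 1.102; principal scales a = 1.102, b = 1.000.
sin(ω/2) = (a − b)/(a + b) = 0.1019/2.102 = 0.04846, so ω = 2 arcsin(0.04846) ≈ 5.6°.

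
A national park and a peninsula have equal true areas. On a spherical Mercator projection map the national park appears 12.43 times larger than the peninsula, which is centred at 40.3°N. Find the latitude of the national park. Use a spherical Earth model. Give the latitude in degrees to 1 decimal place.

For equal true areas on Mercator, apparent areas scale as sec²φ, so the ratio is cos²φ₂ / cos²φ₁.
cos²φ₂ / cos²φ₁ = 12.43  ⇒  cos φ₁ = cos 40.3° / √12.43 = 0.7627/3.526 = 0.2163.
φ₁ = arccos(0.2163) ≈ 77.5°.

77.5°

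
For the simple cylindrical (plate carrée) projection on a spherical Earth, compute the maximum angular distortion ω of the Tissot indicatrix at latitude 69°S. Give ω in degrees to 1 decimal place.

56.4°

In the plate carrée (x = Rλ, y = Rφ), meridians are true-scale (h = 1) and parallels are stretched by k = sec φ.
At 69°: h = 1.000, k = 2.790; principal scales a = 2.790, b = 1.000.
sin(ω/2) = (a − b)/(a + b) = 1.790/3.790 = 0.4724, so ω = 2 arcsin(0.4724) ≈ 56.4°.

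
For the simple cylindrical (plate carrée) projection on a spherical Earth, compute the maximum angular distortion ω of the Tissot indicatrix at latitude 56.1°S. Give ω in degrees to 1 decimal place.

In the plate carrée (x = Rλ, y = Rφ), meridians are true-scale (h = 1) and parallels are stretched by k = sec φ.
At 56.1°: h = 1.000, k = 1.793; principal scales a = 1.793, b = 1.000.
sin(ω/2) = (a − b)/(a + b) = 0.7929/2.793 = 0.2839, so ω = 2 arcsin(0.2839) ≈ 33.0°.

33.0°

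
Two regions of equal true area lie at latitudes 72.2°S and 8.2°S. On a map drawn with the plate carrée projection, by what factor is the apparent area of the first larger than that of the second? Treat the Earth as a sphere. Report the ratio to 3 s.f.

For the equirectangular projection with φ₀ = 0 (plate carrée), h = 1 along meridians and k = sec φ along parallels.
Areal scale at 72.2°: h·k = 1.000 × 3.271 = 3.271.
Areal scale at 8.2°: h·k = 1.000 × 1.010 = 1.010.
Ratio = 3.271/1.010 ≈ 3.24.

3.24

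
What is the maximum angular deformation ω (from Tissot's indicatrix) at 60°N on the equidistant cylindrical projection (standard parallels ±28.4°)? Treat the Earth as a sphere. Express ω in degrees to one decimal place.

31.9°

With standard parallel φ₀ = 28.4°, the equirectangular projection gives x = Rλ cos φ₀, y = Rφ, so h = 1 and k = cos 28.4° / cos φ.
At 60°: h = 1.000, k = 1.759; principal scales a = 1.759, b = 1.000.
sin(ω/2) = (a − b)/(a + b) = 0.7593/2.759 = 0.2752, so ω = 2 arcsin(0.2752) ≈ 31.9°.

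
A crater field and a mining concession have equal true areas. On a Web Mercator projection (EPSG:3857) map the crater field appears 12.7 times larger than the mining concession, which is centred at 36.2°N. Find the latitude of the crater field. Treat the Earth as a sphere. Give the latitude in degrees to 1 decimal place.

76.9°

For equal true areas on Mercator, apparent areas scale as sec²φ, so the ratio is cos²φ₂ / cos²φ₁.
cos²φ₂ / cos²φ₁ = 12.7  ⇒  cos φ₁ = cos 36.2° / √12.7 = 0.8070/3.564 = 0.2264.
φ₁ = arccos(0.2264) ≈ 76.9°.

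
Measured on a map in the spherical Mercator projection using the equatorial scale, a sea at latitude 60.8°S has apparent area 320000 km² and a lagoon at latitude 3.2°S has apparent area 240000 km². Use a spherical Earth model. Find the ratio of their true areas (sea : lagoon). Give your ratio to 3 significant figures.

On Mercator the areal scale is sec²φ, so true area = apparent × cos²φ.
True area of sea: 320000 × cos²(60.8°) = 320000 × 0.2380 = 76160 km².
True area of lagoon: 240000 × cos²(3.2°) = 240000 × 0.9969 = 239300 km².
Ratio = 76160 / 239300 ≈ 0.318.

0.318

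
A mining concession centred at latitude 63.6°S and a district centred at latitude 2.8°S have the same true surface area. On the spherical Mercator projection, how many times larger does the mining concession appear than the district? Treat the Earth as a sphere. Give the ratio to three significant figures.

Mercator areal scale is sec²φ.
At 63.6°: sec²(63.6°) = 1/0.4446² = 5.058.
At 2.8°: sec²(2.8°) = 1/0.9988² = 1.002.
Ratio = 5.058/1.002 = cos²(2.8°)/cos²(63.6°) ≈ 5.05.

5.05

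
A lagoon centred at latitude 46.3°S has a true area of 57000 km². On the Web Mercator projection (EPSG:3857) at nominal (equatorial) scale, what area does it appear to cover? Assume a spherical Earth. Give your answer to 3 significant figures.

119000 km²

Mercator is conformal, so the point scale is isotropic: h = k = sec φ = 1/cos φ.
Areal scale = k² = sec²φ = 1/cos²(46.3°) = 1/0.6909² = 2.095.
Apparent area = 57000 × 2.095 ≈ 119000 km².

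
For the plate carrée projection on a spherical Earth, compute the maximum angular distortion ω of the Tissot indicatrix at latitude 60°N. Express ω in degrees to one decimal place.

38.9°

In the plate carrée (x = Rλ, y = Rφ), meridians are true-scale (h = 1) and parallels are stretched by k = sec φ.
At 60°: h = 1.000, k = 2.000; principal scales a = 2.000, b = 1.000.
sin(ω/2) = (a − b)/(a + b) = 1.0000/3.000 = 0.3333, so ω = 2 arcsin(0.3333) ≈ 38.9°.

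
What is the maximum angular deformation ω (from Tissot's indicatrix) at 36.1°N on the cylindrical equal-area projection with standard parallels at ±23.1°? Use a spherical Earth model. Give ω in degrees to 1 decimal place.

A cylindrical equal-area projection with standard parallel φ₀ has meridian scale h = cos φ / cos φ₀ and parallel scale k = cos φ₀ / cos φ (so areas are preserved, h·k = 1).
At 36.1°: h = 0.8784, k = 1.138; principal scales a = 1.138, b = 0.8784.
sin(ω/2) = (a − b)/(a + b) = 0.2600/2.017 = 0.1289, so ω = 2 arcsin(0.1289) ≈ 14.8°.

14.8°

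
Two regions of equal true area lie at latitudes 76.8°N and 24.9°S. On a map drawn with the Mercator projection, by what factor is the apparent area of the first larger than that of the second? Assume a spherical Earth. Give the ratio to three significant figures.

15.8

Mercator areal scale is sec²φ.
At 76.8°: sec²(76.8°) = 1/0.2284² = 19.18.
At 24.9°: sec²(24.9°) = 1/0.9070² = 1.215.
Ratio = 19.18/1.215 = cos²(24.9°)/cos²(76.8°) ≈ 15.8.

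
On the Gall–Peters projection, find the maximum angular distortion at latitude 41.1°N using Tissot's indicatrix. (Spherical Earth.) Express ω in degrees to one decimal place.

The Gall–Peters projection is cylindrical equal-area with φ₀ = 45°. For cylindrical equal-area with standard parallel φ₀, h = cos φ / cos φ₀ and k = cos φ₀ / cos φ, so h·k = 1.
At 41.1°: h = 1.066, k = 0.9384; principal scales a = 1.066, b = 0.9384.
sin(ω/2) = (a − b)/(a + b) = 0.1273/2.004 = 0.06355, so ω = 2 arcsin(0.06355) ≈ 7.3°.

7.3°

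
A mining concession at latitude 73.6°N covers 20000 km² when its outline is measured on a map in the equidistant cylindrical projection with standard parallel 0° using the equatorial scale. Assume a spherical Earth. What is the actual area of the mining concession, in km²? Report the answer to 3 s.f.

5650 km²

Plate carrée maps x = Rλ, y = Rφ. The meridian scale is h = 1 and the parallel scale is k = 1/cos φ = sec φ.
Areal scale = h·k = 1 × sec φ; at 73.6°, h = 1.000, k = 3.542, so h·k = 3.542.
True area = apparent / (areal scale) = 20000 / 3.542 ≈ 5650 km².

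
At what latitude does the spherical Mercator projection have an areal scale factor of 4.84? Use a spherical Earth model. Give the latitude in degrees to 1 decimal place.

Mercator areal scale is sec²φ.
sec²φ = 4.84  ⇒  cos²φ = 0.2066  ⇒  cos φ = 0.4545.
φ = arccos(0.4545) ≈ 63.0°.

63.0°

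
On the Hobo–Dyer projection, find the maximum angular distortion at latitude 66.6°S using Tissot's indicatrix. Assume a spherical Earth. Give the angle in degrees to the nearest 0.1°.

73.6°

Hobo–Dyer is a cylindrical equal-area projection with standard parallels at ±37.5°. For cylindrical equal-area with standard parallel φ₀, h = cos φ / cos φ₀ and k = cos φ₀ / cos φ, so h·k = 1.
At 66.6°: h = 0.5006, k = 1.998; principal scales a = 1.998, b = 0.5006.
sin(ω/2) = (a − b)/(a + b) = 1.497/2.498 = 0.5992, so ω = 2 arcsin(0.5992) ≈ 73.6°.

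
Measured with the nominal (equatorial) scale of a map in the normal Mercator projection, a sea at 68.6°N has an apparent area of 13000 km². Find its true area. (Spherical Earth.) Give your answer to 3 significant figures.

1730 km²

The Mercator projection is conformal; its linear scale factor is the same in every direction and equals sec φ = 1/cos φ.
Areal scale = k² = sec²φ = 1/cos²(68.6°) = 1/0.3649² = 7.511.
True area = apparent / (areal scale) = 13000 / 7.511 ≈ 1730 km².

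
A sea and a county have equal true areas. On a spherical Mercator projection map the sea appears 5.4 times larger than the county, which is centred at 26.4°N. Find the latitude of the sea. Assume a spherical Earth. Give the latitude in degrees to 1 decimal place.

67.3°

On Mercator, (apparent₁)/(apparent₂) = sec²φ₁ / sec²φ₂ when true areas are equal.
cos²φ₂ / cos²φ₁ = 5.4  ⇒  cos φ₁ = cos 26.4° / √5.4 = 0.8957/2.324 = 0.3855.
φ₁ = arccos(0.3855) ≈ 67.3°.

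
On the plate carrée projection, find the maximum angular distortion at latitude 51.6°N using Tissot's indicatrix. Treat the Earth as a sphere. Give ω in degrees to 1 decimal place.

27.0°

In the plate carrée (x = Rλ, y = Rφ), meridians are true-scale (h = 1) and parallels are stretched by k = sec φ.
At 51.6°: h = 1.000, k = 1.610; principal scales a = 1.610, b = 1.000.
sin(ω/2) = (a − b)/(a + b) = 0.6099/2.610 = 0.2337, so ω = 2 arcsin(0.2337) ≈ 27.0°.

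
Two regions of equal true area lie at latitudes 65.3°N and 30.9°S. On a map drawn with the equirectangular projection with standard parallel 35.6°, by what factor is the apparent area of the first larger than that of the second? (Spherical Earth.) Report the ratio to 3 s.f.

2.05

With standard parallel φ₀ = 35.6°, the equirectangular projection gives x = Rλ cos φ₀, y = Rφ, so h = 1 and k = cos 35.6° / cos φ.
Areal scale at 65.3°: h·k = 1.000 × 1.946 = 1.946.
Areal scale at 30.9°: h·k = 1.000 × 0.9476 = 0.9476.
Ratio = 1.946/0.9476 ≈ 2.05.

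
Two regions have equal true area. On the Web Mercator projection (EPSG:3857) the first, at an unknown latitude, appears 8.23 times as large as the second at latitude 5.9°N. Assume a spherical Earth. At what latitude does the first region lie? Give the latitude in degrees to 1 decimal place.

On Mercator, (apparent₁)/(apparent₂) = sec²φ₁ / sec²φ₂ when true areas are equal.
cos²φ₂ / cos²φ₁ = 8.23  ⇒  cos φ₁ = cos 5.9° / √8.23 = 0.9947/2.869 = 0.3467.
φ₁ = arccos(0.3467) ≈ 69.7°.

69.7°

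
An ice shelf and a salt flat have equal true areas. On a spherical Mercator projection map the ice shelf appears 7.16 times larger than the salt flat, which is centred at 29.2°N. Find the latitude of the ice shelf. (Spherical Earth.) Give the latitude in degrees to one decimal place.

71.0°

Mercator areal scale is sec²φ, so apparent-area ratio = sec²φ₁ / sec²φ₂ = cos²φ₂ / cos²φ₁.
cos²φ₂ / cos²φ₁ = 7.16  ⇒  cos φ₁ = cos 29.2° / √7.16 = 0.8729/2.676 = 0.3262.
φ₁ = arccos(0.3262) ≈ 71.0°.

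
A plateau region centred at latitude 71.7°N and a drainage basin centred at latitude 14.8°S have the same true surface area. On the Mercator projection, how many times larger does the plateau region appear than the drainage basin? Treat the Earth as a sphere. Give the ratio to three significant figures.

9.48

On Mercator, area is exaggerated by sec²φ = 1/cos²φ.
At 71.7°: sec²(71.7°) = 1/0.3140² = 10.14.
At 14.8°: sec²(14.8°) = 1/0.9668² = 1.070.
Ratio = 10.14/1.070 = cos²(14.8°)/cos²(71.7°) ≈ 9.48.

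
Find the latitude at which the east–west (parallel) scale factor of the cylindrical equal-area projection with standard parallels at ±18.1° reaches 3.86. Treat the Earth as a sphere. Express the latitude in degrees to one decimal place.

For cylindrical equal-area with standard parallel φ₀, h = cos φ / cos φ₀ and k = cos φ₀ / cos φ, so h·k = 1.
k = cos φ₀ / cos φ = 3.86  ⇒  cos φ = cos 18.1° / 3.86 = 0.2462.
φ = arccos(0.2462) ≈ 75.7°.

75.7°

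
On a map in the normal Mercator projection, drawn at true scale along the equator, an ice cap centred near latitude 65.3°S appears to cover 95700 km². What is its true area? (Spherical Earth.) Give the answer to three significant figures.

16700 km²

For Mercator, h = k = sec φ (a conformal cylindrical projection has a single point scale, 1/cos φ).
Areal scale = k² = sec²φ = 1/cos²(65.3°) = 1/0.4179² = 5.727.
True area = apparent / (areal scale) = 95700 / 5.727 ≈ 16700 km².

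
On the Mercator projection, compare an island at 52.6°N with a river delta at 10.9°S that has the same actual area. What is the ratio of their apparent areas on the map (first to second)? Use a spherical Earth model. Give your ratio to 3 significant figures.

On Mercator, area is exaggerated by sec²φ = 1/cos²φ.
At 52.6°: sec²(52.6°) = 1/0.6074² = 2.711.
At 10.9°: sec²(10.9°) = 1/0.9820² = 1.037.
Ratio = 2.711/1.037 = cos²(10.9°)/cos²(52.6°) ≈ 2.61.

2.61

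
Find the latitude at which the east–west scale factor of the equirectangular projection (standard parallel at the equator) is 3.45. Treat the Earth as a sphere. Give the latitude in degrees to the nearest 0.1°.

73.2°

Plate carrée: h = 1, k = sec φ along parallels.
sec φ = 3.45  ⇒  cos φ = 0.2899  ⇒  φ ≈ 73.2°.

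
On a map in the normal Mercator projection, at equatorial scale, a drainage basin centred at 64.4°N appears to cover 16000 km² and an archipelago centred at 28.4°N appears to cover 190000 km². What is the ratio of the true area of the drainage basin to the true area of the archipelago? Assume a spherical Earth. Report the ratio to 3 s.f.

Since Mercator area scale is 1/cos²φ, the true area equals the apparent area multiplied by cos²φ.
True area of drainage basin: 16000 × cos²(64.4°) = 16000 × 0.1867 = 2987 km².
True area of archipelago: 190000 × cos²(28.4°) = 190000 × 0.7738 = 147000 km².
Ratio = 2987 / 147000 ≈ 0.0203.

0.0203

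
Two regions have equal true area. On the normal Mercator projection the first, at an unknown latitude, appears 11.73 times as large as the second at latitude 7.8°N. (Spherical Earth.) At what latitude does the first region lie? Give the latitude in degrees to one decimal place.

Mercator areal scale is sec²φ, so apparent-area ratio = sec²φ₁ / sec²φ₂ = cos²φ₂ / cos²φ₁.
cos²φ₂ / cos²φ₁ = 11.73  ⇒  cos φ₁ = cos 7.8° / √11.73 = 0.9907/3.425 = 0.2893.
φ₁ = arccos(0.2893) ≈ 73.2°.

73.2°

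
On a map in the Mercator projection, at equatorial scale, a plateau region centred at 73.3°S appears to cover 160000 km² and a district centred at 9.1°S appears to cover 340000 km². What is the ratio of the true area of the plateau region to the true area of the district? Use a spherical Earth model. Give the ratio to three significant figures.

0.0399

Mercator's areal exaggeration is sec²φ; hence true area = (apparent area) · cos²φ.
True area of plateau region: 160000 × cos²(73.3°) = 160000 × 0.08258 = 13210 km².
True area of district: 340000 × cos²(9.1°) = 340000 × 0.9750 = 331500 km².
Ratio = 13210 / 331500 ≈ 0.0399.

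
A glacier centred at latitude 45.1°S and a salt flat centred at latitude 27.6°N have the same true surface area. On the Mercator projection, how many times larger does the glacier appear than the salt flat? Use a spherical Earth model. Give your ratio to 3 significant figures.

Mercator areal scale is sec²φ.
At 45.1°: sec²(45.1°) = 1/0.7059² = 2.007.
At 27.6°: sec²(27.6°) = 1/0.8862² = 1.273.
Ratio = 2.007/1.273 = cos²(27.6°)/cos²(45.1°) ≈ 1.58.

1.58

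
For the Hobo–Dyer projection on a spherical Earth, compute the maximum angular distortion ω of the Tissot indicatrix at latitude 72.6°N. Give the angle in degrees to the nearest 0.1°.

97.4°

The Hobo–Dyer projection is cylindrical equal-area with φ₀ = 37.5°. For cylindrical equal-area with standard parallel φ₀, h = cos φ / cos φ₀ and k = cos φ₀ / cos φ, so h·k = 1.
At 72.6°: h = 0.3769, k = 2.653; principal scales a = 2.653, b = 0.3769.
sin(ω/2) = (a − b)/(a + b) = 2.276/3.030 = 0.7512, so ω = 2 arcsin(0.7512) ≈ 97.4°.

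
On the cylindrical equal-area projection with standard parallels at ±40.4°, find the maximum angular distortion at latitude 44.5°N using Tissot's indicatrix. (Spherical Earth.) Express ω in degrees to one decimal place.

7.5°

A cylindrical equal-area projection with standard parallel φ₀ has meridian scale h = cos φ / cos φ₀ and parallel scale k = cos φ₀ / cos φ (so areas are preserved, h·k = 1).
At 44.5°: h = 0.9366, k = 1.068; principal scales a = 1.068, b = 0.9366.
sin(ω/2) = (a − b)/(a + b) = 0.1311/2.004 = 0.06541, so ω = 2 arcsin(0.06541) ≈ 7.5°.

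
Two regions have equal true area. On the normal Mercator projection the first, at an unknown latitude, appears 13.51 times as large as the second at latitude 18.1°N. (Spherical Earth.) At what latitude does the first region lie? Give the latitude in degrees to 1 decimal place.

75.0°

Mercator areal scale is sec²φ, so apparent-area ratio = sec²φ₁ / sec²φ₂ = cos²φ₂ / cos²φ₁.
cos²φ₂ / cos²φ₁ = 13.51  ⇒  cos φ₁ = cos 18.1° / √13.51 = 0.9505/3.676 = 0.2586.
φ₁ = arccos(0.2586) ≈ 75.0°.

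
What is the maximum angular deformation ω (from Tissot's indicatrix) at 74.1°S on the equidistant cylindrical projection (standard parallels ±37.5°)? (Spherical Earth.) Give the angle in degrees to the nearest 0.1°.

In the equirectangular projection with standard parallel φ₀ = 37.5° (x = Rλ cos φ₀, y = Rφ), meridians are true-scale (h = 1) and the parallel scale is k = cos φ₀ / cos φ.
At 74.1°: h = 1.000, k = 2.896; principal scales a = 2.896, b = 1.000.
sin(ω/2) = (a − b)/(a + b) = 1.896/3.896 = 0.4866, so ω = 2 arcsin(0.4866) ≈ 58.2°.

58.2°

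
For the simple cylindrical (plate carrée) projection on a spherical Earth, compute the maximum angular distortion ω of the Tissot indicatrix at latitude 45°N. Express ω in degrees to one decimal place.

In the plate carrée (x = Rλ, y = Rφ), meridians are true-scale (h = 1) and parallels are stretched by k = sec φ.
At 45°: h = 1.000, k = 1.414; principal scales a = 1.414, b = 1.000.
sin(ω/2) = (a − b)/(a + b) = 0.4142/2.414 = 0.1716, so ω = 2 arcsin(0.1716) ≈ 19.8°.

19.8°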